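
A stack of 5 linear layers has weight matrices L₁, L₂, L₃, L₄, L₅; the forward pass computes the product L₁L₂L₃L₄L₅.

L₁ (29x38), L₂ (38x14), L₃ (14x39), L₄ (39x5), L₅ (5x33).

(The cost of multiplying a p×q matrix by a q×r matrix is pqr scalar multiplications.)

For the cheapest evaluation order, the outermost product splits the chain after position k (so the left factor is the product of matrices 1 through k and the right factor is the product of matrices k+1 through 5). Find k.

Adjacent pairs: L₁L₂ = 29·38·14 = 15428; L₂L₃ = 38·14·39 = 20748; L₃L₄ = 14·39·5 = 2730; L₄L₅ = 39·5·33 = 6435.
Length 3: L₁..L₃: k=1: 0+20748+29·38·39=63726; k=2: 15428+0+29·14·39=31262 → min 31262 | L₂..L₄: k=2: 0+2730+38·14·5=5390; k=3: 20748+0+38·39·5=28158 → min 5390 | L₃..L₅: k=3: 0+6435+14·39·33=24453; k=4: 2730+0+14·5·33=5040 → min 5040.
Length 4: L₁..L₄: k=1: 0+5390+29·38·5=10900; k=2: 15428+2730+29·14·5=20188; k=3: 31262+0+29·39·5=36917 → min 10900 | L₂..L₅: k=2: 0+5040+38·14·33=22596; k=3: 20748+6435+38·39·33=76089; k=4: 5390+0+38·5·33=11660 → min 11660.
Top-level splits: k=1: (L₁..L₁)·(L₂..L₅) → 0+11660+29·38·33 = 48026; k=2: (L₁..L₂)·(L₃..L₅) → 15428+5040+29·14·33 = 33866; k=3: (L₁..L₃)·(L₄..L₅) → 31262+6435+29·39·33 = 75020; k=4: (L₁..L₄)·(L₅..L₅) → 10900+0+29·5·33 = 15685.
Best split is after L₄, i.e. k = 4.

4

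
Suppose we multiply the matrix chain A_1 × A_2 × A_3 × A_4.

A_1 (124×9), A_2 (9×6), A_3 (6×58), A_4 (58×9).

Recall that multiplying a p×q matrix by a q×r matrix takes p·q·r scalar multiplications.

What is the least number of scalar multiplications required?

13662

Adjacent pairs: A_1A_2 = 124·9·6 = 6696; A_2A_3 = 9·6·58 = 3132; A_3A_4 = 6·58·9 = 3132.
Length 3: A_1..A_3: k=1: 0+3132+124·9·58=67860; k=2: 6696+0+124·6·58=49848 → min 49848 | A_2..A_4: k=2: 0+3132+9·6·9=3618; k=3: 3132+0+9·58·9=7830 → min 3618.
Length 4: A_1..A_4: k=1: 0+3618+124·9·9=13662; k=2: 6696+3132+124·6·9=16524; k=3: 49848+0+124·58·9=114576 → min 13662.
Optimal order: (A_1 × (A_2 × (A_3 × A_4))) with cost 13662.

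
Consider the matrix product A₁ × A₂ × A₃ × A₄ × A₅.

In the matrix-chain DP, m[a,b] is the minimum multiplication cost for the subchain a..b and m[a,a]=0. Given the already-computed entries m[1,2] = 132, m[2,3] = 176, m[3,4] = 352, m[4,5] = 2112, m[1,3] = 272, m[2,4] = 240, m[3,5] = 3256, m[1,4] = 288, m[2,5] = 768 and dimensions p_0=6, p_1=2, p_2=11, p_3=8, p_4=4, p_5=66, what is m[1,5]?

m[1,5] = min over k∈[1,4] of m[1,k]+m[k+1,5]+p_{0}·p_k·p_{5}.
k=1: 0 + 768 + 6·2·66 = 1560; k=2: 132 + 3256 + 6·11·66 = 7744; k=3: 272 + 2112 + 6·8·66 = 5552; k=4: 288 + 0 + 6·4·66 = 1872.
Minimum: 1560 at k=1.

1560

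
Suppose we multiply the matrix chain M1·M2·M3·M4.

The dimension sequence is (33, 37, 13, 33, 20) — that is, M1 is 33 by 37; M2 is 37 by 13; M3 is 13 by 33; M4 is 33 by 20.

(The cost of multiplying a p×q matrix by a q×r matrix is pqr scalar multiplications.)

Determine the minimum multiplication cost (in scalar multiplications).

33033

Adjacent pairs: M1M2 = 33·37·13 = 15873; M2M3 = 37·13·33 = 15873; M3M4 = 13·33·20 = 8580.
Length 3: M1..M3: k=1: 0+15873+33·37·33=56166; k=2: 15873+0+33·13·33=30030 → min 30030 | M2..M4: k=2: 0+8580+37·13·20=18200; k=3: 15873+0+37·33·20=40293 → min 18200.
Length 4: M1..M4: k=1: 0+18200+33·37·20=42620; k=2: 15873+8580+33·13·20=33033; k=3: 30030+0+33·33·20=51810 → min 33033.
Optimal order: ((M1·M2)·(M3·M4)) with cost 33033.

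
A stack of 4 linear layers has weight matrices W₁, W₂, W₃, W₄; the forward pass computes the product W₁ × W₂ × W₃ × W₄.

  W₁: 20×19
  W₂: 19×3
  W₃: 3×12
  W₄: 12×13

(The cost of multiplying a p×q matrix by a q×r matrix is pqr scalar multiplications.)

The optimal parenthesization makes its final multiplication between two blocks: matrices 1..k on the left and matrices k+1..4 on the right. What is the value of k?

2

Adjacent pairs: W₁W₂ = 20·19·3 = 1140; W₂W₃ = 19·3·12 = 684; W₃W₄ = 3·12·13 = 468.
Length 3: W₁..W₃: k=1: 0+684+20·19·12=5244; k=2: 1140+0+20·3·12=1860 → min 1860 | W₂..W₄: k=2: 0+468+19·3·13=1209; k=3: 684+0+19·12·13=3648 → min 1209.
Top-level splits: k=1: (W₁..W₁)·(W₂..W₄) → 0+1209+20·19·13 = 6149; k=2: (W₁..W₂)·(W₃..W₄) → 1140+468+20·3·13 = 2388; k=3: (W₁..W₃)·(W₄..W₄) → 1860+0+20·12·13 = 4980.
Best split is after W₂, i.e. k = 2.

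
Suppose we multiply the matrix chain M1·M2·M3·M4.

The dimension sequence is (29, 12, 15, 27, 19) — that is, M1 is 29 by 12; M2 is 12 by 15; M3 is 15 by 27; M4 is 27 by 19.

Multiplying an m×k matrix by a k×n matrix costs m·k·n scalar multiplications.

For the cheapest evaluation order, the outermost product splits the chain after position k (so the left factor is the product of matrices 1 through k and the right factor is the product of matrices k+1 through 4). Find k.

1

Adjacent pairs: M1M2 = 29·12·15 = 5220; M2M3 = 12·15·27 = 4860; M3M4 = 15·27·19 = 7695.
Length 3: M1..M3: k=1: 0+4860+29·12·27=14256; k=2: 5220+0+29·15·27=16965 → min 14256 | M2..M4: k=2: 0+7695+12·15·19=11115; k=3: 4860+0+12·27·19=11016 → min 11016.
Top-level splits: k=1: (M1..M1)·(M2..M4) → 0+11016+29·12·19 = 17628; k=2: (M1..M2)·(M3..M4) → 5220+7695+29·15·19 = 21180; k=3: (M1..M3)·(M4..M4) → 14256+0+29·27·19 = 29133.
Best split is after M1, i.e. k = 1.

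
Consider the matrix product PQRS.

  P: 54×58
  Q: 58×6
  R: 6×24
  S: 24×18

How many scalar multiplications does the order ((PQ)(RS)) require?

(PQ): 54×58 by 58×6 → 54×6, cost 54·58·6 = 18792
(RS): 6×24 by 24×18 → 6×18, cost 6·24·18 = 2592
((PQ)(RS)): 54×6 by 6×18 → 54×18, cost 54·6·18 = 5832; cumulative 27216
Total: 27216 scalar multiplications.

27216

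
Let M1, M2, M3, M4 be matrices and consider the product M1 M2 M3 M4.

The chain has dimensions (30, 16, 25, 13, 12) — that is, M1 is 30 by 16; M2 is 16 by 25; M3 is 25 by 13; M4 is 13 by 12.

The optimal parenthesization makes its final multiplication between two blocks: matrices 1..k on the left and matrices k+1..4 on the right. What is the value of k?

Adjacent pairs: M1M2 = 30·16·25 = 12000; M2M3 = 16·25·13 = 5200; M3M4 = 25·13·12 = 3900.
Length 3: M1..M3: k=1: 0+5200+30·16·13=11440; k=2: 12000+0+30·25·13=21750 → min 11440 | M2..M4: k=2: 0+3900+16·25·12=8700; k=3: 5200+0+16·13·12=7696 → min 7696.
Top-level splits: k=1: (M1..M1)·(M2..M4) → 0+7696+30·16·12 = 13456; k=2: (M1..M2)·(M3..M4) → 12000+3900+30·25·12 = 24900; k=3: (M1..M3)·(M4..M4) → 11440+0+30·13·12 = 16120.
Best split is after M1, i.e. k = 1.

1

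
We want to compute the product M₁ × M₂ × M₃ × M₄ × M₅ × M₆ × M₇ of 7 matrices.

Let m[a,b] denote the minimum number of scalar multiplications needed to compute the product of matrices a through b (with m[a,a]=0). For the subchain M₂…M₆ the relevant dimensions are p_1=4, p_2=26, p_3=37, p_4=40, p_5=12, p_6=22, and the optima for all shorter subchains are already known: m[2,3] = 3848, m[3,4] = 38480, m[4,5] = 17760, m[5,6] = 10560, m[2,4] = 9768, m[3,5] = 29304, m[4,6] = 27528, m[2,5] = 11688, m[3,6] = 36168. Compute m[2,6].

12744

m[2,6] = min over k∈[2,5] of m[2,k]+m[k+1,6]+p_{1}·p_k·p_{6}.
k=2: 0 + 36168 + 4·26·22 = 38456; k=3: 3848 + 27528 + 4·37·22 = 34632; k=4: 9768 + 10560 + 4·40·22 = 23848; k=5: 11688 + 0 + 4·12·22 = 12744.
Minimum: 12744 at k=5.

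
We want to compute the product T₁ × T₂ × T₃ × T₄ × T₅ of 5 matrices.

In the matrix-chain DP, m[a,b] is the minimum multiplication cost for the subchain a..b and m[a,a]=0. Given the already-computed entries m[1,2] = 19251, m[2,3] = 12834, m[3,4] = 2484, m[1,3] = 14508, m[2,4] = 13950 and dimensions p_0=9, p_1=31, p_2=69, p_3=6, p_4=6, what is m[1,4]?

m[1,4] = min over k∈[1,3] of m[1,k]+m[k+1,4]+p_{0}·p_k·p_{4}.
k=1: 0 + 13950 + 9·31·6 = 15624; k=2: 19251 + 2484 + 9·69·6 = 25461; k=3: 14508 + 0 + 9·6·6 = 14832.
Minimum: 14832 at k=3.

14832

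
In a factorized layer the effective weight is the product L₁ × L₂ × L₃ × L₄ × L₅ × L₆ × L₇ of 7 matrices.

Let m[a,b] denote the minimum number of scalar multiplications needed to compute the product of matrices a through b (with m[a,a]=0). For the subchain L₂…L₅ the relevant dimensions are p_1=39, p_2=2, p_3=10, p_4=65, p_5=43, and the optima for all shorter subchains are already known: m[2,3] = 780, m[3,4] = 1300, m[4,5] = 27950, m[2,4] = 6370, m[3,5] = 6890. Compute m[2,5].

10244

m[2,5] = min over k∈[2,4] of m[2,k]+m[k+1,5]+p_{1}·p_k·p_{5}.
k=2: 0 + 6890 + 39·2·43 = 10244; k=3: 780 + 27950 + 39·10·43 = 45500; k=4: 6370 + 0 + 39·65·43 = 115375.
Minimum: 10244 at k=2.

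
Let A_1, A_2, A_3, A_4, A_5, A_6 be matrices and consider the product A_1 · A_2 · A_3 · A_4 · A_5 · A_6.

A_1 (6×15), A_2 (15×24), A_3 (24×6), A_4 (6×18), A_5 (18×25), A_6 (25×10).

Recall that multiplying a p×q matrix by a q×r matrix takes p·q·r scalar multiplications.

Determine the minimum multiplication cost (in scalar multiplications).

Adjacent pairs: A_1A_2 = 6·15·24 = 2160; A_2A_3 = 15·24·6 = 2160; A_3A_4 = 24·6·18 = 2592; A_4A_5 = 6·18·25 = 2700; A_5A_6 = 18·25·10 = 4500.
Length 3: A_1..A_3: k=1: 0+2160+6·15·6=2700; k=2: 2160+0+6·24·6=3024 → min 2700 | A_2..A_4: k=2: 0+2592+15·24·18=9072; k=3: 2160+0+15·6·18=3780 → min 3780 | A_3..A_5: k=3: 0+2700+24·6·25=6300; k=4: 2592+0+24·18·25=13392 → min 6300 | A_4..A_6: k=4: 0+4500+6·18·10=5580; k=5: 2700+0+6·25·10=4200 → min 4200.
Length 4: A_1..A_4: k=1: 0+3780+6·15·18=5400; k=2: 2160+2592+6·24·18=7344; k=3: 2700+0+6·6·18=3348 → min 3348 | A_2..A_5: k=2: 0+6300+15·24·25=15300; k=3: 2160+2700+15·6·25=7110; k=4: 3780+0+15·18·25=10530 → min 7110 | A_3..A_6: k=3: 0+4200+24·6·10=5640; k=4: 2592+4500+24·18·10=11412; k=5: 6300+0+24·25·10=12300 → min 5640.
Length 5: A_1..A_5: k=1: 0+7110+6·15·25=9360; k=2: 2160+6300+6·24·25=12060; k=3: 2700+2700+6·6·25=6300; k=4: 3348+0+6·18·25=6048 → min 6048 | A_2..A_6: k=2: 0+5640+15·24·10=9240; k=3: 2160+4200+15·6·10=7260; k=4: 3780+4500+15·18·10=10980; k=5: 7110+0+15·25·10=10860 → min 7260.
Length 6: A_1..A_6: k=1: 0+7260+6·15·10=8160; k=2: 2160+5640+6·24·10=9240; k=3: 2700+4200+6·6·10=7260; k=4: 3348+4500+6·18·10=8928; k=5: 6048+0+6·25·10=7548 → min 7260.
Optimal order: ((A_1 · (A_2 · A_3)) · ((A_4 · A_5) · A_6)) with cost 7260.

7260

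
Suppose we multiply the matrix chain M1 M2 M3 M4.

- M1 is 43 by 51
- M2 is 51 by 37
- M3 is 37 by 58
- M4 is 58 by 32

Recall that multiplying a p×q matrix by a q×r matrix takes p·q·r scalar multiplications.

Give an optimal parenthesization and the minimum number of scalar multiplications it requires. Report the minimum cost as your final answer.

199232

Adjacent pairs: M1M2 = 43·51·37 = 81141; M2M3 = 51·37·58 = 109446; M3M4 = 37·58·32 = 68672.
Length 3: M1..M3: k=1: 0+109446+43·51·58=236640; k=2: 81141+0+43·37·58=173419 → min 173419 | M2..M4: k=2: 0+68672+51·37·32=129056; k=3: 109446+0+51·58·32=204102 → min 129056.
Length 4: M1..M4: k=1: 0+129056+43·51·32=199232; k=2: 81141+68672+43·37·32=200725; k=3: 173419+0+43·58·32=253227 → min 199232.
Optimal parenthesization: (M1 (M2 (M3 M4))) with cost 199232.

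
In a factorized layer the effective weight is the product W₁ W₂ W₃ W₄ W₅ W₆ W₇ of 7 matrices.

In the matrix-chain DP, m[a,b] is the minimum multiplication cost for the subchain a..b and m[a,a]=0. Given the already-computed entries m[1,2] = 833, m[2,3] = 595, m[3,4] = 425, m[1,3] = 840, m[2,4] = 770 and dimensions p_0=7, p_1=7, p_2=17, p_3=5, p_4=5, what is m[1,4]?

1015

m[1,4] = min over k∈[1,3] of m[1,k]+m[k+1,4]+p_{0}·p_k·p_{4}.
k=1: 0 + 770 + 7·7·5 = 1015; k=2: 833 + 425 + 7·17·5 = 1853; k=3: 840 + 0 + 7·5·5 = 1015.
Minimum: 1015 at k=1.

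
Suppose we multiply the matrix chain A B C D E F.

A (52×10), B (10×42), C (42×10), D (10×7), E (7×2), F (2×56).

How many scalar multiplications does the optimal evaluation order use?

Adjacent pairs: AB = 52·10·42 = 21840; BC = 10·42·10 = 4200; CD = 42·10·7 = 2940; DE = 10·7·2 = 140; EF = 7·2·56 = 784.
Length 3: A..C: k=1: 0+4200+52·10·10=9400; k=2: 21840+0+52·42·10=43680 → min 9400 | B..D: k=2: 0+2940+10·42·7=5880; k=3: 4200+0+10·10·7=4900 → min 4900 | C..E: k=3: 0+140+42·10·2=980; k=4: 2940+0+42·7·2=3528 → min 980 | D..F: k=4: 0+784+10·7·56=4704; k=5: 140+0+10·2·56=1260 → min 1260.
Length 4: A..D: k=1: 0+4900+52·10·7=8540; k=2: 21840+2940+52·42·7=40068; k=3: 9400+0+52·10·7=13040 → min 8540 | B..E: k=2: 0+980+10·42·2=1820; k=3: 4200+140+10·10·2=4540; k=4: 4900+0+10·7·2=5040 → min 1820 | C..F: k=3: 0+1260+42·10·56=24780; k=4: 2940+784+42·7·56=20188; k=5: 980+0+42·2·56=5684 → min 5684.
Length 5: A..E: k=1: 0+1820+52·10·2=2860; k=2: 21840+980+52·42·2=27188; k=3: 9400+140+52·10·2=10580; k=4: 8540+0+52·7·2=9268 → min 2860 | B..F: k=2: 0+5684+10·42·56=29204; k=3: 4200+1260+10·10·56=11060; k=4: 4900+784+10·7·56=9604; k=5: 1820+0+10·2·56=2940 → min 2940.
Length 6: A..F: k=1: 0+2940+52·10·56=32060; k=2: 21840+5684+52·42·56=149828; k=3: 9400+1260+52·10·56=39780; k=4: 8540+784+52·7·56=29708; k=5: 2860+0+52·2·56=8684 → min 8684.
Optimal order: ((A (B (C (D E)))) F) with cost 8684.

8684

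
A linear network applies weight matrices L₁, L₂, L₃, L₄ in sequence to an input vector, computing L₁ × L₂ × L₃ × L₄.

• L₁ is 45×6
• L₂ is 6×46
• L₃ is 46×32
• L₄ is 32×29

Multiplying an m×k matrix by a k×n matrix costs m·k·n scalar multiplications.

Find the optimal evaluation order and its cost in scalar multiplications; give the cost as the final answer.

22230

Adjacent pairs: L₁L₂ = 45·6·46 = 12420; L₂L₃ = 6·46·32 = 8832; L₃L₄ = 46·32·29 = 42688.
Length 3: L₁..L₃: k=1: 0+8832+45·6·32=17472; k=2: 12420+0+45·46·32=78660 → min 17472 | L₂..L₄: k=2: 0+42688+6·46·29=50692; k=3: 8832+0+6·32·29=14400 → min 14400.
Length 4: L₁..L₄: k=1: 0+14400+45·6·29=22230; k=2: 12420+42688+45·46·29=115138; k=3: 17472+0+45·32·29=59232 → min 22230.
Optimal parenthesization: (L₁ × ((L₂ × L₃) × L₄)) with cost 22230.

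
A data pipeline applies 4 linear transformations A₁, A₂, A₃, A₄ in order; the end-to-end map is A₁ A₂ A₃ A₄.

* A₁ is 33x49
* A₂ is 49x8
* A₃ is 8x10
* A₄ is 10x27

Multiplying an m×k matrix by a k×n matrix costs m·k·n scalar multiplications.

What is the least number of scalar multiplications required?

Adjacent pairs: A₁A₂ = 33·49·8 = 12936; A₂A₃ = 49·8·10 = 3920; A₃A₄ = 8·10·27 = 2160.
Length 3: A₁..A₃: k=1: 0+3920+33·49·10=20090; k=2: 12936+0+33·8·10=15576 → min 15576 | A₂..A₄: k=2: 0+2160+49·8·27=12744; k=3: 3920+0+49·10·27=17150 → min 12744.
Length 4: A₁..A₄: k=1: 0+12744+33·49·27=56403; k=2: 12936+2160+33·8·27=22224; k=3: 15576+0+33·10·27=24486 → min 22224.
Optimal order: ((A₁ A₂) (A₃ A₄)) with cost 22224.

22224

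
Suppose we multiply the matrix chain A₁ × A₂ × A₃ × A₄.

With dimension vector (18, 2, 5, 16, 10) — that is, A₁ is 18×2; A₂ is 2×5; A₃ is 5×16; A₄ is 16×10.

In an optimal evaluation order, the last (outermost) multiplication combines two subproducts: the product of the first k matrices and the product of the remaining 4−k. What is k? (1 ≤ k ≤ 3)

1

Adjacent pairs: A₁A₂ = 18·2·5 = 180; A₂A₃ = 2·5·16 = 160; A₃A₄ = 5·16·10 = 800.
Length 3: A₁..A₃: k=1: 0+160+18·2·16=736; k=2: 180+0+18·5·16=1620 → min 736 | A₂..A₄: k=2: 0+800+2·5·10=900; k=3: 160+0+2·16·10=480 → min 480.
Top-level splits: k=1: (A₁..A₁)·(A₂..A₄) → 0+480+18·2·10 = 840; k=2: (A₁..A₂)·(A₃..A₄) → 180+800+18·5·10 = 1880; k=3: (A₁..A₃)·(A₄..A₄) → 736+0+18·16·10 = 3616.
Best split is after A₁, i.e. k = 1.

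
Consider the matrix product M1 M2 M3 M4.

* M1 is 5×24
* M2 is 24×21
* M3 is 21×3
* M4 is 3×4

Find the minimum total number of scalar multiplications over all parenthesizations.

1932

Adjacent pairs: M1M2 = 5·24·21 = 2520; M2M3 = 24·21·3 = 1512; M3M4 = 21·3·4 = 252.
Length 3: M1..M3: k=1: 0+1512+5·24·3=1872; k=2: 2520+0+5·21·3=2835 → min 1872 | M2..M4: k=2: 0+252+24·21·4=2268; k=3: 1512+0+24·3·4=1800 → min 1800.
Length 4: M1..M4: k=1: 0+1800+5·24·4=2280; k=2: 2520+252+5·21·4=3192; k=3: 1872+0+5·3·4=1932 → min 1932.
Optimal order: ((M1 (M2 M3)) M4) with cost 1932.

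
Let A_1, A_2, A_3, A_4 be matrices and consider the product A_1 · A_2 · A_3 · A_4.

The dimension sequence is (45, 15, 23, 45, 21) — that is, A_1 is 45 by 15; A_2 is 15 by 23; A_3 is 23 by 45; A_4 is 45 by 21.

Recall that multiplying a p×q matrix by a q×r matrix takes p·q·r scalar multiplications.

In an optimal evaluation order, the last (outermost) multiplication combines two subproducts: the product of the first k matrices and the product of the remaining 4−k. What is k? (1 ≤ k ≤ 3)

1

Adjacent pairs: A_1A_2 = 45·15·23 = 15525; A_2A_3 = 15·23·45 = 15525; A_3A_4 = 23·45·21 = 21735.
Length 3: A_1..A_3: k=1: 0+15525+45·15·45=45900; k=2: 15525+0+45·23·45=62100 → min 45900 | A_2..A_4: k=2: 0+21735+15·23·21=28980; k=3: 15525+0+15·45·21=29700 → min 28980.
Top-level splits: k=1: (A_1..A_1)·(A_2..A_4) → 0+28980+45·15·21 = 43155; k=2: (A_1..A_2)·(A_3..A_4) → 15525+21735+45·23·21 = 58995; k=3: (A_1..A_3)·(A_4..A_4) → 45900+0+45·45·21 = 88425.
Best split is after A_1, i.e. k = 1.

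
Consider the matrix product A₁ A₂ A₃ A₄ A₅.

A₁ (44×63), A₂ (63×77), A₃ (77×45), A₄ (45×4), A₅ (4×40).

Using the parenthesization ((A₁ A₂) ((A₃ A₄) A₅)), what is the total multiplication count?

(A₁ A₂): 44×63 by 63×77 → 44×77, cost 44·63·77 = 213444
(A₃ A₄): 77×45 by 45×4 → 77×4, cost 77·45·4 = 13860
((A₃ A₄) A₅): 77×4 by 4×40 → 77×40, cost 77·4·40 = 12320; cumulative 26180
((A₁ A₂) ((A₃ A₄) A₅)): 44×77 by 77×40 → 44×40, cost 44·77·40 = 135520; cumulative 375144
Total: 375144 scalar multiplications.

375144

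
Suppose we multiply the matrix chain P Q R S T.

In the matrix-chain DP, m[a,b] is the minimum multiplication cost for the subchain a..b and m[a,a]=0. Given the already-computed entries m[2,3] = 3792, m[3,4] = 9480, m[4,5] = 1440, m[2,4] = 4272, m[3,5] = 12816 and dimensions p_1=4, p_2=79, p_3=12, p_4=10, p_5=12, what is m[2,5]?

4752

m[2,5] = min over k∈[2,4] of m[2,k]+m[k+1,5]+p_{1}·p_k·p_{5}.
k=2: 0 + 12816 + 4·79·12 = 16608; k=3: 3792 + 1440 + 4·12·12 = 5808; k=4: 4272 + 0 + 4·10·12 = 4752.
Minimum: 4752 at k=4.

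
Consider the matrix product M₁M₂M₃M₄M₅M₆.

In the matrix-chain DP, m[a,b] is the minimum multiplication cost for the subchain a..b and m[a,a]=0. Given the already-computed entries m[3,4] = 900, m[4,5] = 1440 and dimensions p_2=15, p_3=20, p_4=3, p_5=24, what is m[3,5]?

m[3,5] = min over k∈[3,4] of m[3,k]+m[k+1,5]+p_{2}·p_k·p_{5}.
k=3: 0 + 1440 + 15·20·24 = 8640; k=4: 900 + 0 + 15·3·24 = 1980.
Minimum: 1980 at k=4.

1980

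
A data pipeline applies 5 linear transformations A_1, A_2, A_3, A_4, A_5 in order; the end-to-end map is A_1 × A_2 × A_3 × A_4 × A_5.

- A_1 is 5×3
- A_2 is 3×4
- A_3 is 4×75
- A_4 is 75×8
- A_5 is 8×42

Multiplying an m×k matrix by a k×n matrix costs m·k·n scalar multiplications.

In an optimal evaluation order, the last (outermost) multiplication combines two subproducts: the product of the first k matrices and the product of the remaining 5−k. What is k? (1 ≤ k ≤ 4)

Adjacent pairs: A_1A_2 = 5·3·4 = 60; A_2A_3 = 3·4·75 = 900; A_3A_4 = 4·75·8 = 2400; A_4A_5 = 75·8·42 = 25200.
Length 3: A_1..A_3: k=1: 0+900+5·3·75=2025; k=2: 60+0+5·4·75=1560 → min 1560 | A_2..A_4: k=2: 0+2400+3·4·8=2496; k=3: 900+0+3·75·8=2700 → min 2496 | A_3..A_5: k=3: 0+25200+4·75·42=37800; k=4: 2400+0+4·8·42=3744 → min 3744.
Length 4: A_1..A_4: k=1: 0+2496+5·3·8=2616; k=2: 60+2400+5·4·8=2620; k=3: 1560+0+5·75·8=4560 → min 2616 | A_2..A_5: k=2: 0+3744+3·4·42=4248; k=3: 900+25200+3·75·42=35550; k=4: 2496+0+3·8·42=3504 → min 3504.
Top-level splits: k=1: (A_1..A_1)·(A_2..A_5) → 0+3504+5·3·42 = 4134; k=2: (A_1..A_2)·(A_3..A_5) → 60+3744+5·4·42 = 4644; k=3: (A_1..A_3)·(A_4..A_5) → 1560+25200+5·75·42 = 42510; k=4: (A_1..A_4)·(A_5..A_5) → 2616+0+5·8·42 = 4296.
Best split is after A_1, i.e. k = 1.

1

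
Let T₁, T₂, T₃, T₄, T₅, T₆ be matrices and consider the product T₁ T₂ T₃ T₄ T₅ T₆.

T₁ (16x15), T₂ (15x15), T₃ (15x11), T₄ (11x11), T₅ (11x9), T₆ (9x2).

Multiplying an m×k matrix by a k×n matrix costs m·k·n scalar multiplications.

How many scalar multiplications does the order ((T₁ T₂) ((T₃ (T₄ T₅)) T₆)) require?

6924

(T₁ T₂): 16×15 by 15×15 → 16×15, cost 16·15·15 = 3600
(T₄ T₅): 11×11 by 11×9 → 11×9, cost 11·11·9 = 1089
(T₃ (T₄ T₅)): 15×11 by 11×9 → 15×9, cost 15·11·9 = 1485; cumulative 2574
((T₃ (T₄ T₅)) T₆): 15×9 by 9×2 → 15×2, cost 15·9·2 = 270; cumulative 2844
((T₁ T₂) ((T₃ (T₄ T₅)) T₆)): 16×15 by 15×2 → 16×2, cost 16·15·2 = 480; cumulative 6924
Total: 6924 scalar multiplications.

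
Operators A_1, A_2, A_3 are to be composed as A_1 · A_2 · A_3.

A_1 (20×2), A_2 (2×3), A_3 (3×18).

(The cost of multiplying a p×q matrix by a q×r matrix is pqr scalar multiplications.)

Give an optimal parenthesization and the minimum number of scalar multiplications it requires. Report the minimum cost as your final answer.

828

(A_1 · (A_2 · A_3)): cost 828.
((A_1 · A_2) · A_3): cost 1200.
Optimal: (A_1 · (A_2 · A_3)) with cost 828.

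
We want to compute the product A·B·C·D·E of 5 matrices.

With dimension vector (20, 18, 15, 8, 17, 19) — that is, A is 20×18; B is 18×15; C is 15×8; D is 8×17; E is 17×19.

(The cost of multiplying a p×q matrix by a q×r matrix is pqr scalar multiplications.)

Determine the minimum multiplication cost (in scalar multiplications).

10664

Adjacent pairs: AB = 20·18·15 = 5400; BC = 18·15·8 = 2160; CD = 15·8·17 = 2040; DE = 8·17·19 = 2584.
Length 3: A..C: k=1: 0+2160+20·18·8=5040; k=2: 5400+0+20·15·8=7800 → min 5040 | B..D: k=2: 0+2040+18·15·17=6630; k=3: 2160+0+18·8·17=4608 → min 4608 | C..E: k=3: 0+2584+15·8·19=4864; k=4: 2040+0+15·17·19=6885 → min 4864.
Length 4: A..D: k=1: 0+4608+20·18·17=10728; k=2: 5400+2040+20·15·17=12540; k=3: 5040+0+20·8·17=7760 → min 7760 | B..E: k=2: 0+4864+18·15·19=9994; k=3: 2160+2584+18·8·19=7480; k=4: 4608+0+18·17·19=10422 → min 7480.
Length 5: A..E: k=1: 0+7480+20·18·19=14320; k=2: 5400+4864+20·15·19=15964; k=3: 5040+2584+20·8·19=10664; k=4: 7760+0+20·17·19=14220 → min 10664.
Optimal order: ((A·(B·C))·(D·E)) with cost 10664.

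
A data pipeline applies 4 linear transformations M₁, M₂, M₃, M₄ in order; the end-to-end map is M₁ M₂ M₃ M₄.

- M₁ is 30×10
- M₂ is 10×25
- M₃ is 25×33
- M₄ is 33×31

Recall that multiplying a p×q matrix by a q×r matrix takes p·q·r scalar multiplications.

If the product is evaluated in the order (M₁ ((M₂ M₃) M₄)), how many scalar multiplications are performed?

27780

(M₂ M₃): 10×25 by 25×33 → 10×33, cost 10·25·33 = 8250
((M₂ M₃) M₄): 10×33 by 33×31 → 10×31, cost 10·33·31 = 10230; cumulative 18480
(M₁ ((M₂ M₃) M₄)): 30×10 by 10×31 → 30×31, cost 30·10·31 = 9300; cumulative 27780
Total: 27780 scalar multiplications.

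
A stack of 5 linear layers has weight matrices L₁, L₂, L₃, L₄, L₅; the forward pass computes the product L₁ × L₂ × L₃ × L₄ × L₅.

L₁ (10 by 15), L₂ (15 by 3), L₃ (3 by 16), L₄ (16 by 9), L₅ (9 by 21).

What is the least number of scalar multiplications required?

Adjacent pairs: L₁L₂ = 10·15·3 = 450; L₂L₃ = 15·3·16 = 720; L₃L₄ = 3·16·9 = 432; L₄L₅ = 16·9·21 = 3024.
Length 3: L₁..L₃: k=1: 0+720+10·15·16=3120; k=2: 450+0+10·3·16=930 → min 930 | L₂..L₄: k=2: 0+432+15·3·9=837; k=3: 720+0+15·16·9=2880 → min 837 | L₃..L₅: k=3: 0+3024+3·16·21=4032; k=4: 432+0+3·9·21=999 → min 999.
Length 4: L₁..L₄: k=1: 0+837+10·15·9=2187; k=2: 450+432+10·3·9=1152; k=3: 930+0+10·16·9=2370 → min 1152 | L₂..L₅: k=2: 0+999+15·3·21=1944; k=3: 720+3024+15·16·21=8784; k=4: 837+0+15·9·21=3672 → min 1944.
Length 5: L₁..L₅: k=1: 0+1944+10·15·21=5094; k=2: 450+999+10·3·21=2079; k=3: 930+3024+10·16·21=7314; k=4: 1152+0+10·9·21=3042 → min 2079.
Optimal order: ((L₁ × L₂) × ((L₃ × L₄) × L₅)) with cost 2079.

2079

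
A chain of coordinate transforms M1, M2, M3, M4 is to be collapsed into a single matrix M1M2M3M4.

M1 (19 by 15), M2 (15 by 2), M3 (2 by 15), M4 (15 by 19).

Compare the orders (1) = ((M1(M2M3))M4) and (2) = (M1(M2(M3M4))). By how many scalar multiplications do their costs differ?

Order (1) = ((M1(M2M3))M4): (M2M3): 15×2 by 2×15 → 15×15, cost 15·2·15 = 450; (M1(M2M3)): 19×15 by 15×15 → 19×15, cost 19·15·15 = 4275; cumulative 4725; ((M1(M2M3))M4): 19×15 by 15×19 → 19×19, cost 19·15·19 = 5415; cumulative 10140. Total 10140.
Order (2) = (M1(M2(M3M4))): (M3M4): 2×15 by 15×19 → 2×19, cost 2·15·19 = 570; (M2(M3M4)): 15×2 by 2×19 → 15×19, cost 15·2·19 = 570; cumulative 1140; (M1(M2(M3M4))): 19×15 by 15×19 → 19×19, cost 19·15·19 = 5415; cumulative 6555. Total 6555.
Difference: |10140 − 6555| = 3585.

3585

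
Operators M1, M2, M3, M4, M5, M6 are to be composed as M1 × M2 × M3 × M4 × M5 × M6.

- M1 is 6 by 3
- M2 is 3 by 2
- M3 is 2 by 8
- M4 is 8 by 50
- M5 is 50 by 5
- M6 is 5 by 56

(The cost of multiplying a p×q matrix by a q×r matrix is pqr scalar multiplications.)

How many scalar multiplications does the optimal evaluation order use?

Adjacent pairs: M1M2 = 6·3·2 = 36; M2M3 = 3·2·8 = 48; M3M4 = 2·8·50 = 800; M4M5 = 8·50·5 = 2000; M5M6 = 50·5·56 = 14000.
Length 3: M1..M3: k=1: 0+48+6·3·8=192; k=2: 36+0+6·2·8=132 → min 132 | M2..M4: k=2: 0+800+3·2·50=1100; k=3: 48+0+3·8·50=1248 → min 1100 | M3..M5: k=3: 0+2000+2·8·5=2080; k=4: 800+0+2·50·5=1300 → min 1300 | M4..M6: k=4: 0+14000+8·50·56=36400; k=5: 2000+0+8·5·56=4240 → min 4240.
Length 4: M1..M4: k=1: 0+1100+6·3·50=2000; k=2: 36+800+6·2·50=1436; k=3: 132+0+6·8·50=2532 → min 1436 | M2..M5: k=2: 0+1300+3·2·5=1330; k=3: 48+2000+3·8·5=2168; k=4: 1100+0+3·50·5=1850 → min 1330 | M3..M6: k=3: 0+4240+2·8·56=5136; k=4: 800+14000+2·50·56=20400; k=5: 1300+0+2·5·56=1860 → min 1860.
Length 5: M1..M5: k=1: 0+1330+6·3·5=1420; k=2: 36+1300+6·2·5=1396; k=3: 132+2000+6·8·5=2372; k=4: 1436+0+6·50·5=2936 → min 1396 | M2..M6: k=2: 0+1860+3·2·56=2196; k=3: 48+4240+3·8·56=5632; k=4: 1100+14000+3·50·56=23500; k=5: 1330+0+3·5·56=2170 → min 2170.
Length 6: M1..M6: k=1: 0+2170+6·3·56=3178; k=2: 36+1860+6·2·56=2568; k=3: 132+4240+6·8·56=7060; k=4: 1436+14000+6·50·56=32236; k=5: 1396+0+6·5·56=3076 → min 2568.
Optimal order: ((M1 × M2) × (((M3 × M4) × M5) × M6)) with cost 2568.

2568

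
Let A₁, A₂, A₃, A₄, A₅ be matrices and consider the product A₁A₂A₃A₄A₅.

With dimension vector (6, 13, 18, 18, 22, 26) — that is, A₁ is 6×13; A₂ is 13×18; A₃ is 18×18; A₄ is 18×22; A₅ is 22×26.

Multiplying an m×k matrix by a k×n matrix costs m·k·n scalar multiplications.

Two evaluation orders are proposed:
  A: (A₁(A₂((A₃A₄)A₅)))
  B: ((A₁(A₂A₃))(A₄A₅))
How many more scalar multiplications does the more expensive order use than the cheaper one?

6816

Order A = (A₁(A₂((A₃A₄)A₅))): (A₃A₄): 18×18 by 18×22 → 18×22, cost 18·18·22 = 7128; ((A₃A₄)A₅): 18×22 by 22×26 → 18×26, cost 18·22·26 = 10296; cumulative 17424; (A₂((A₃A₄)A₅)): 13×18 by 18×26 → 13×26, cost 13·18·26 = 6084; cumulative 23508; (A₁(A₂((A₃A₄)A₅))): 6×13 by 13×26 → 6×26, cost 6·13·26 = 2028; cumulative 25536. Total 25536.
Order B = ((A₁(A₂A₃))(A₄A₅)): (A₂A₃): 13×18 by 18×18 → 13×18, cost 13·18·18 = 4212; (A₁(A₂A₃)): 6×13 by 13×18 → 6×18, cost 6·13·18 = 1404; cumulative 5616; (A₄A₅): 18×22 by 22×26 → 18×26, cost 18·22·26 = 10296; ((A₁(A₂A₃))(A₄A₅)): 6×18 by 18×26 → 6×26, cost 6·18·26 = 2808; cumulative 18720. Total 18720.
Difference: |25536 − 18720| = 6816.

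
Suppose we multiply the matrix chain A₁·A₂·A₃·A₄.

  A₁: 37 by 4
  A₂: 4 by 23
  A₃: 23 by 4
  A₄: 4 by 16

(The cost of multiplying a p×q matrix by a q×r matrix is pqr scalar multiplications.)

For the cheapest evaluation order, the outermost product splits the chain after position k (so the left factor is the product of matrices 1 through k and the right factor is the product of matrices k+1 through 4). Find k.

1

Adjacent pairs: A₁A₂ = 37·4·23 = 3404; A₂A₃ = 4·23·4 = 368; A₃A₄ = 23·4·16 = 1472.
Length 3: A₁..A₃: k=1: 0+368+37·4·4=960; k=2: 3404+0+37·23·4=6808 → min 960 | A₂..A₄: k=2: 0+1472+4·23·16=2944; k=3: 368+0+4·4·16=624 → min 624.
Top-level splits: k=1: (A₁..A₁)·(A₂..A₄) → 0+624+37·4·16 = 2992; k=2: (A₁..A₂)·(A₃..A₄) → 3404+1472+37·23·16 = 18492; k=3: (A₁..A₃)·(A₄..A₄) → 960+0+37·4·16 = 3328.
Best split is after A₁, i.e. k = 1.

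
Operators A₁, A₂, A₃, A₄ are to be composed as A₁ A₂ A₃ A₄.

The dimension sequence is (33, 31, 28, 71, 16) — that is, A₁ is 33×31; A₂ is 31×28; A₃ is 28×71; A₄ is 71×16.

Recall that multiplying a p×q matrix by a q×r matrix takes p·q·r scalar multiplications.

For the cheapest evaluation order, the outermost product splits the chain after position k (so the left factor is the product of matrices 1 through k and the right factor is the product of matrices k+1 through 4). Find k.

1

Adjacent pairs: A₁A₂ = 33·31·28 = 28644; A₂A₃ = 31·28·71 = 61628; A₃A₄ = 28·71·16 = 31808.
Length 3: A₁..A₃: k=1: 0+61628+33·31·71=134261; k=2: 28644+0+33·28·71=94248 → min 94248 | A₂..A₄: k=2: 0+31808+31·28·16=45696; k=3: 61628+0+31·71·16=96844 → min 45696.
Top-level splits: k=1: (A₁..A₁)·(A₂..A₄) → 0+45696+33·31·16 = 62064; k=2: (A₁..A₂)·(A₃..A₄) → 28644+31808+33·28·16 = 75236; k=3: (A₁..A₃)·(A₄..A₄) → 94248+0+33·71·16 = 131736.
Best split is after A₁, i.e. k = 1.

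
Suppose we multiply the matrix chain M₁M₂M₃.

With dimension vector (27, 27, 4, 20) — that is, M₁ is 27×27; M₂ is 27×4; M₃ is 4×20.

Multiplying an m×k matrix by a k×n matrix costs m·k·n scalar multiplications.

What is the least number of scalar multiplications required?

5076

Order (M₁(M₂M₃)): (M₂M₃): 27×4 by 4×20 → 27×20, cost 27·4·20 = 2160; (M₁(M₂M₃)): 27×27 by 27×20 → 27×20, cost 27·27·20 = 14580; cumulative 16740. Total 16740.
Order ((M₁M₂)M₃): (M₁M₂): 27×27 by 27×4 → 27×4, cost 27·27·4 = 2916; ((M₁M₂)M₃): 27×4 by 4×20 → 27×20, cost 27·4·20 = 2160; cumulative 5076. Total 5076.
Minimum: 5076.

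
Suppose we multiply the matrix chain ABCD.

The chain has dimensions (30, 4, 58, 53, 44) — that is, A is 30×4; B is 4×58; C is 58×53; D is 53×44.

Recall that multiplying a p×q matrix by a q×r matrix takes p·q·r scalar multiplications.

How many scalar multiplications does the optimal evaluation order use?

Adjacent pairs: AB = 30·4·58 = 6960; BC = 4·58·53 = 12296; CD = 58·53·44 = 135256.
Length 3: A..C: k=1: 0+12296+30·4·53=18656; k=2: 6960+0+30·58·53=99180 → min 18656 | B..D: k=2: 0+135256+4·58·44=145464; k=3: 12296+0+4·53·44=21624 → min 21624.
Length 4: A..D: k=1: 0+21624+30·4·44=26904; k=2: 6960+135256+30·58·44=218776; k=3: 18656+0+30·53·44=88616 → min 26904.
Optimal order: (A((BC)D)) with cost 26904.

26904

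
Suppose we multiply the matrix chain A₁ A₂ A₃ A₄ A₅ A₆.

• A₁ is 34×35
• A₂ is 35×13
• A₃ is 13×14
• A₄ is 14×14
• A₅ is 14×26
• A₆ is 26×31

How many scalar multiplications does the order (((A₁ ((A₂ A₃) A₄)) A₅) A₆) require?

(A₂ A₃): 35×13 by 13×14 → 35×14, cost 35·13·14 = 6370
((A₂ A₃) A₄): 35×14 by 14×14 → 35×14, cost 35·14·14 = 6860; cumulative 13230
(A₁ ((A₂ A₃) A₄)): 34×35 by 35×14 → 34×14, cost 34·35·14 = 16660; cumulative 29890
((A₁ ((A₂ A₃) A₄)) A₅): 34×14 by 14×26 → 34×26, cost 34·14·26 = 12376; cumulative 42266
(((A₁ ((A₂ A₃) A₄)) A₅) A₆): 34×26 by 26×31 → 34×31, cost 34·26·31 = 27404; cumulative 69670
Total: 69670 scalar multiplications.

69670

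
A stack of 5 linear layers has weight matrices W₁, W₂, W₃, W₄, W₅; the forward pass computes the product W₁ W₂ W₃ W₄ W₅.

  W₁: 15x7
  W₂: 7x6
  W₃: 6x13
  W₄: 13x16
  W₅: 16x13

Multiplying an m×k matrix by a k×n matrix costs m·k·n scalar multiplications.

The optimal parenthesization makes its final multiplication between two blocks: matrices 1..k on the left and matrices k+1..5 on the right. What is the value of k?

2

Adjacent pairs: W₁W₂ = 15·7·6 = 630; W₂W₃ = 7·6·13 = 546; W₃W₄ = 6·13·16 = 1248; W₄W₅ = 13·16·13 = 2704.
Length 3: W₁..W₃: k=1: 0+546+15·7·13=1911; k=2: 630+0+15·6·13=1800 → min 1800 | W₂..W₄: k=2: 0+1248+7·6·16=1920; k=3: 546+0+7·13·16=2002 → min 1920 | W₃..W₅: k=3: 0+2704+6·13·13=3718; k=4: 1248+0+6·16·13=2496 → min 2496.
Length 4: W₁..W₄: k=1: 0+1920+15·7·16=3600; k=2: 630+1248+15·6·16=3318; k=3: 1800+0+15·13·16=4920 → min 3318 | W₂..W₅: k=2: 0+2496+7·6·13=3042; k=3: 546+2704+7·13·13=4433; k=4: 1920+0+7·16·13=3376 → min 3042.
Top-level splits: k=1: (W₁..W₁)·(W₂..W₅) → 0+3042+15·7·13 = 4407; k=2: (W₁..W₂)·(W₃..W₅) → 630+2496+15·6·13 = 4296; k=3: (W₁..W₃)·(W₄..W₅) → 1800+2704+15·13·13 = 7039; k=4: (W₁..W₄)·(W₅..W₅) → 3318+0+15·16·13 = 6438.
Best split is after W₂, i.e. k = 2.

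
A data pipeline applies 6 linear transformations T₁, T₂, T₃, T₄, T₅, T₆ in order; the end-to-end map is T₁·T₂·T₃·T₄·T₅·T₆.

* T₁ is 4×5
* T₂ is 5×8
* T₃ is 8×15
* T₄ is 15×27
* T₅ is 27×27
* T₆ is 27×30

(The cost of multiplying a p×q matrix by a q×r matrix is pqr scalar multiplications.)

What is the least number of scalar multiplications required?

8416

Adjacent pairs: T₁T₂ = 4·5·8 = 160; T₂T₃ = 5·8·15 = 600; T₃T₄ = 8·15·27 = 3240; T₄T₅ = 15·27·27 = 10935; T₅T₆ = 27·27·30 = 21870.
Length 3: T₁..T₃: k=1: 0+600+4·5·15=900; k=2: 160+0+4·8·15=640 → min 640 | T₂..T₄: k=2: 0+3240+5·8·27=4320; k=3: 600+0+5·15·27=2625 → min 2625 | T₃..T₅: k=3: 0+10935+8·15·27=14175; k=4: 3240+0+8·27·27=9072 → min 9072 | T₄..T₆: k=4: 0+21870+15·27·30=34020; k=5: 10935+0+15·27·30=23085 → min 23085.
Length 4: T₁..T₄: k=1: 0+2625+4·5·27=3165; k=2: 160+3240+4·8·27=4264; k=3: 640+0+4·15·27=2260 → min 2260 | T₂..T₅: k=2: 0+9072+5·8·27=10152; k=3: 600+10935+5·15·27=13560; k=4: 2625+0+5·27·27=6270 → min 6270 | T₃..T₆: k=3: 0+23085+8·15·30=26685; k=4: 3240+21870+8·27·30=31590; k=5: 9072+0+8·27·30=15552 → min 15552.
Length 5: T₁..T₅: k=1: 0+6270+4·5·27=6810; k=2: 160+9072+4·8·27=10096; k=3: 640+10935+4·15·27=13195; k=4: 2260+0+4·27·27=5176 → min 5176 | T₂..T₆: k=2: 0+15552+5·8·30=16752; k=3: 600+23085+5·15·30=25935; k=4: 2625+21870+5·27·30=28545; k=5: 6270+0+5·27·30=10320 → min 10320.
Length 6: T₁..T₆: k=1: 0+10320+4·5·30=10920; k=2: 160+15552+4·8·30=16672; k=3: 640+23085+4·15·30=25525; k=4: 2260+21870+4·27·30=27370; k=5: 5176+0+4·27·30=8416 → min 8416.
Optimal order: (((((T₁·T₂)·T₃)·T₄)·T₅)·T₆) with cost 8416.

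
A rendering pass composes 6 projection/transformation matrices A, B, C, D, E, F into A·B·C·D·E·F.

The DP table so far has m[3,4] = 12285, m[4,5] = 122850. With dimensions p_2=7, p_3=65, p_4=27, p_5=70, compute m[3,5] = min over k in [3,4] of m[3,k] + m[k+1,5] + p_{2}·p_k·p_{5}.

m[3,5] = min over k∈[3,4] of m[3,k]+m[k+1,5]+p_{2}·p_k·p_{5}.
k=3: 0 + 122850 + 7·65·70 = 154700; k=4: 12285 + 0 + 7·27·70 = 25515.
Minimum: 25515 at k=4.

25515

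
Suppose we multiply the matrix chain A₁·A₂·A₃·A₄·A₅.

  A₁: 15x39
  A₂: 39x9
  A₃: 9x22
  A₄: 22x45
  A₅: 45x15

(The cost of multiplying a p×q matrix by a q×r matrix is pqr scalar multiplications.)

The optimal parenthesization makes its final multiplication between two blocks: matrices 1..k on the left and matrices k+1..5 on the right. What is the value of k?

2

Adjacent pairs: A₁A₂ = 15·39·9 = 5265; A₂A₃ = 39·9·22 = 7722; A₃A₄ = 9·22·45 = 8910; A₄A₅ = 22·45·15 = 14850.
Length 3: A₁..A₃: k=1: 0+7722+15·39·22=20592; k=2: 5265+0+15·9·22=8235 → min 8235 | A₂..A₄: k=2: 0+8910+39·9·45=24705; k=3: 7722+0+39·22·45=46332 → min 24705 | A₃..A₅: k=3: 0+14850+9·22·15=17820; k=4: 8910+0+9·45·15=14985 → min 14985.
Length 4: A₁..A₄: k=1: 0+24705+15·39·45=51030; k=2: 5265+8910+15·9·45=20250; k=3: 8235+0+15·22·45=23085 → min 20250 | A₂..A₅: k=2: 0+14985+39·9·15=20250; k=3: 7722+14850+39·22·15=35442; k=4: 24705+0+39·45·15=51030 → min 20250.
Top-level splits: k=1: (A₁..A₁)·(A₂..A₅) → 0+20250+15·39·15 = 29025; k=2: (A₁..A₂)·(A₃..A₅) → 5265+14985+15·9·15 = 22275; k=3: (A₁..A₃)·(A₄..A₅) → 8235+14850+15·22·15 = 28035; k=4: (A₁..A₄)·(A₅..A₅) → 20250+0+15·45·15 = 30375.
Best split is after A₂, i.e. k = 2.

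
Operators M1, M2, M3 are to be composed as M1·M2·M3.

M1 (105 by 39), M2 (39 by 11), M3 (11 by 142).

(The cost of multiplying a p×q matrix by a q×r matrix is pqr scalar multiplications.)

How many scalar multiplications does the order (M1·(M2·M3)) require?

642408

(M2·M3): 39×11 by 11×142 → 39×142, cost 39·11·142 = 60918
(M1·(M2·M3)): 105×39 by 39×142 → 105×142, cost 105·39·142 = 581490; cumulative 642408
Total: 642408 scalar multiplications.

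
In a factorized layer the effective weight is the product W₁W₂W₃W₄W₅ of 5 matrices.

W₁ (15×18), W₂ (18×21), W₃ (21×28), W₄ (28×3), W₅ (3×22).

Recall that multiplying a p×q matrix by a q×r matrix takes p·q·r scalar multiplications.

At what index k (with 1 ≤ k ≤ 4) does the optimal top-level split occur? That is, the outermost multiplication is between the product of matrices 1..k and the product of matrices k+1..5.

Adjacent pairs: W₁W₂ = 15·18·21 = 5670; W₂W₃ = 18·21·28 = 10584; W₃W₄ = 21·28·3 = 1764; W₄W₅ = 28·3·22 = 1848.
Length 3: W₁..W₃: k=1: 0+10584+15·18·28=18144; k=2: 5670+0+15·21·28=14490 → min 14490 | W₂..W₄: k=2: 0+1764+18·21·3=2898; k=3: 10584+0+18·28·3=12096 → min 2898 | W₃..W₅: k=3: 0+1848+21·28·22=14784; k=4: 1764+0+21·3·22=3150 → min 3150.
Length 4: W₁..W₄: k=1: 0+2898+15·18·3=3708; k=2: 5670+1764+15·21·3=8379; k=3: 14490+0+15·28·3=15750 → min 3708 | W₂..W₅: k=2: 0+3150+18·21·22=11466; k=3: 10584+1848+18·28·22=23520; k=4: 2898+0+18·3·22=4086 → min 4086.
Top-level splits: k=1: (W₁..W₁)·(W₂..W₅) → 0+4086+15·18·22 = 10026; k=2: (W₁..W₂)·(W₃..W₅) → 5670+3150+15·21·22 = 15750; k=3: (W₁..W₃)·(W₄..W₅) → 14490+1848+15·28·22 = 25578; k=4: (W₁..W₄)·(W₅..W₅) → 3708+0+15·3·22 = 4698.
Best split is after W₄, i.e. k = 4.

4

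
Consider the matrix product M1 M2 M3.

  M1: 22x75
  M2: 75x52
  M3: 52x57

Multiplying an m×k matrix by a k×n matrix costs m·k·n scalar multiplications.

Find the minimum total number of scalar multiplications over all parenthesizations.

Order (M1 (M2 M3)): (M2 M3): 75×52 by 52×57 → 75×57, cost 75·52·57 = 222300; (M1 (M2 M3)): 22×75 by 75×57 → 22×57, cost 22·75·57 = 94050; cumulative 316350. Total 316350.
Order ((M1 M2) M3): (M1 M2): 22×75 by 75×52 → 22×52, cost 22·75·52 = 85800; ((M1 M2) M3): 22×52 by 52×57 → 22×57, cost 22·52·57 = 65208; cumulative 151008. Total 151008.
Minimum: 151008.

151008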